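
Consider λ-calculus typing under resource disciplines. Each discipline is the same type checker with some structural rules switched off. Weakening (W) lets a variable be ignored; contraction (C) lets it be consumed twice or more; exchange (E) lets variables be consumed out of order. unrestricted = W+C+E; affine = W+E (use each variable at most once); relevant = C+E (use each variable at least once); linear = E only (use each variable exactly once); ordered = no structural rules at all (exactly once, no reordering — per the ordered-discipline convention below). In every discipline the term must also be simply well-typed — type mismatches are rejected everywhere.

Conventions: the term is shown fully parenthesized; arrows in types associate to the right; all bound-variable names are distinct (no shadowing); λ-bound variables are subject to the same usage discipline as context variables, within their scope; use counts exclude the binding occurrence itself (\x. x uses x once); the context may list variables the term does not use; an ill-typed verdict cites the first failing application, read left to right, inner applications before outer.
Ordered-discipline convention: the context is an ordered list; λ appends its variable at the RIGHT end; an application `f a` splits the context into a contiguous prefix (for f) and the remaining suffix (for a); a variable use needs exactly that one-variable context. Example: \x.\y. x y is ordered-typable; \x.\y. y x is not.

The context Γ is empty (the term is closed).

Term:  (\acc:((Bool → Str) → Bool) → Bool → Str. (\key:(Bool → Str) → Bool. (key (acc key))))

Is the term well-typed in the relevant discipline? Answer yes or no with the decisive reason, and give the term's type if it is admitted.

yes — acc, key: all used, weakening unneeded; term : (((Bool → Str) → Bool) → Bool → Str) → ((Bool → Str) → Bool) → Bool
use counts: acc [bound]: 1×; key [bound]: 2×
use order (left to right): key, acc, key
typing: well-typed — term : (((Bool → Str) → Bool) → Bool → Str) → ((Bool → Str) → Bool) → Bool
across the five disciplines: ordered ✗, linear ✗, affine ✗, relevant ✓, unrestricted ✓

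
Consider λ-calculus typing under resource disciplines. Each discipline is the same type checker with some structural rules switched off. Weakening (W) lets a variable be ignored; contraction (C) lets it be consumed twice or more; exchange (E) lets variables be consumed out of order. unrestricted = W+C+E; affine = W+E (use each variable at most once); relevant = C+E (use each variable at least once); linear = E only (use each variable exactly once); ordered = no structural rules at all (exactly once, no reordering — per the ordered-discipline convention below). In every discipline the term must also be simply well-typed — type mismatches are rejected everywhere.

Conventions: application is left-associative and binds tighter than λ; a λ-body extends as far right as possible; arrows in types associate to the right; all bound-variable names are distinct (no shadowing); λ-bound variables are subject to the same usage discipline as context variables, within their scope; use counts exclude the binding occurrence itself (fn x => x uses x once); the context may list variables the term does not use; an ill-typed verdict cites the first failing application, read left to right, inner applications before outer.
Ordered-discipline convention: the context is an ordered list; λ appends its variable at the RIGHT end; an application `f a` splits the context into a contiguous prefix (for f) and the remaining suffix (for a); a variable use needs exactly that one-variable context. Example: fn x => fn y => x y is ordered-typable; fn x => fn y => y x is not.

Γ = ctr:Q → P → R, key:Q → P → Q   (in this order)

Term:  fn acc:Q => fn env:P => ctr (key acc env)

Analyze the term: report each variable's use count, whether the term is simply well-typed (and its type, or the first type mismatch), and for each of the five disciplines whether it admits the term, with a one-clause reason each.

variable uses: ctr: 1, key: 1, acc (bound): 1, env (bound): 1
order of uses: ctr, key, acc, env
typing: well-typed — term : Q → P → P → R
ordered ✓ (single-use (ctr, key, acc, env), ordered derivation ok)
linear ✓ (ctr, key, acc, env: one use apiece)
affine ✓ (no duplicate uses among ctr, key, acc, env)
relevant ✓ (every one of ctr, key, acc, env appears)
unrestricted ✓ (typability at Q → P → P → R is all that's needed)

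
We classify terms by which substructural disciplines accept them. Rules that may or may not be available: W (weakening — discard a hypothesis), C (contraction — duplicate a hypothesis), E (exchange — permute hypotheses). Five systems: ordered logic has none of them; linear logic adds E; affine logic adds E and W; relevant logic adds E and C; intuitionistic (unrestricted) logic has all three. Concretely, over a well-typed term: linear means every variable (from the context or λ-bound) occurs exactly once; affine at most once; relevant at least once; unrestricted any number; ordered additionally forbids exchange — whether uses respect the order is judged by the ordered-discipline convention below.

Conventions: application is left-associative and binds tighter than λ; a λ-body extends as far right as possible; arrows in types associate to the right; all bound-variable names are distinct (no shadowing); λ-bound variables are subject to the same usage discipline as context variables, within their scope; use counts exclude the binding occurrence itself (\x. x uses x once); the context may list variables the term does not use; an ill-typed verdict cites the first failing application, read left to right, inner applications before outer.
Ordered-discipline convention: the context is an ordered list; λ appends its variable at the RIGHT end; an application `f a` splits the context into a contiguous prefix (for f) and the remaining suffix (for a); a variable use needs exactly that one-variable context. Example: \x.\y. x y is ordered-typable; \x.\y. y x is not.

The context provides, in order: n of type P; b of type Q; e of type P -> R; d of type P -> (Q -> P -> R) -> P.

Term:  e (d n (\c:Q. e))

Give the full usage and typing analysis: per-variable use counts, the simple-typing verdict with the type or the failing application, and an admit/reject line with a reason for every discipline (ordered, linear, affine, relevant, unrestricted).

usage: n: 1, b: 0, e: 2, d: 1, c (λ-bound): 0
left-to-right use order: e, d, n, e
typing: the term checks, with type R
ordered: ✗ — uses contraction: e ×2; b, c left unused
linear: ✗ — uses contraction: e ×2; b, c left unused
affine: ✗ — uses contraction: e ×2
relevant: ✗ — b, c left unused
unrestricted: ✓ — typability at R is all that's needed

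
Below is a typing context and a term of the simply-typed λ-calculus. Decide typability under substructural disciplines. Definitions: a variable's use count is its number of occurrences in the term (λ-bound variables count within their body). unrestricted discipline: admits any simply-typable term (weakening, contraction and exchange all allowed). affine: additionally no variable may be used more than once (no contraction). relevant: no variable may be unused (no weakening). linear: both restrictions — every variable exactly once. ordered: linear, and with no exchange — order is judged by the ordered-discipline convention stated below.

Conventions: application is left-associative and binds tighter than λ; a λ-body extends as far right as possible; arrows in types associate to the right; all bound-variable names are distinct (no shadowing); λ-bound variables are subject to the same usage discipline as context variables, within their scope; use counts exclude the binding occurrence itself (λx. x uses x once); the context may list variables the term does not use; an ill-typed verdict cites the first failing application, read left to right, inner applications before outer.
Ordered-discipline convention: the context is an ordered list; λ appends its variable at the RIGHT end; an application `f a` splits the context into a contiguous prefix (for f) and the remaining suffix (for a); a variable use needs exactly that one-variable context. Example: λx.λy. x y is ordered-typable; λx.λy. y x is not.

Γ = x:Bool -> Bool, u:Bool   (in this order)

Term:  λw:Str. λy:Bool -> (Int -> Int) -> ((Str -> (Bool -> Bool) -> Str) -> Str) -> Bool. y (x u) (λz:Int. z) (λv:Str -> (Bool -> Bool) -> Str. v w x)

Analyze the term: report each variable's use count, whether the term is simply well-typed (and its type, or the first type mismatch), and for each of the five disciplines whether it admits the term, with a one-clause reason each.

variable uses: x=2, u=1, w (bound)=1, y (bound)=1, z (bound)=1, v (bound)=1
order of uses: y, x, u, z, v, w, x
typing: the term checks, with type Str -> (Bool -> (Int -> Int) -> ((Str -> (Bool -> Bool) -> Str) -> Str) -> Bool) -> Bool
ordered: ✗ — needs contraction — x ×2
linear: ✗ — needs contraction — x ×2
affine: ✗ — needs contraction — x ×2
relevant: ✓ — every one of x, u, w, y, z, v appears
unrestricted: ✓ — well-typed at Str -> (Bool -> (Int -> Int) -> ((Str -> (Bool -> Bool) -> Str) -> Str) -> Bool) -> Bool; no restrictions here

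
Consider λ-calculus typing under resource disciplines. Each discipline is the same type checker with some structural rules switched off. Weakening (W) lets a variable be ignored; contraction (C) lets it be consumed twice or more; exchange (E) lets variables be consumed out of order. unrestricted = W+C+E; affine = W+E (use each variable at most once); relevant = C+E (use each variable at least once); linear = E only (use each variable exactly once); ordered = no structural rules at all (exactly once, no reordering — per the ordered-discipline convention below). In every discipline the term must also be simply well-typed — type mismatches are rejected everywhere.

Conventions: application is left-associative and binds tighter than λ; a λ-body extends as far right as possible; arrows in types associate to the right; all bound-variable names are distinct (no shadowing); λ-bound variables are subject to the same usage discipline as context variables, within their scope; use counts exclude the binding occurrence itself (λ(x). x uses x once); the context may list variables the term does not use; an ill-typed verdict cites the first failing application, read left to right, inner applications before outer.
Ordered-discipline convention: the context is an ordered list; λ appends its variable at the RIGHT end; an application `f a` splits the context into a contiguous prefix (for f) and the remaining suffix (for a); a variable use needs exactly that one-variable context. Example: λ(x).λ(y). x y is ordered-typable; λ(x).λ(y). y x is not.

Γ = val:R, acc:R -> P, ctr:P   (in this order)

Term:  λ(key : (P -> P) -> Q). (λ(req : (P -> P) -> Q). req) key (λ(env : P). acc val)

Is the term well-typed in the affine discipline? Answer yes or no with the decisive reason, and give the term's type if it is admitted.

yes — at most one use each (val, acc, ctr, key, req, env); term : ((P -> P) -> Q) -> Q
counts: val=1, acc=1, ctr=0, key (bound)=1, req (bound)=1, env (bound)=0
order of uses: req, key, acc, val
typing: ✓ — ((P -> P) -> Q) -> Q
across the five disciplines: ordered ✗ · linear ✗ · affine ✓ · relevant ✗ · unrestricted ✓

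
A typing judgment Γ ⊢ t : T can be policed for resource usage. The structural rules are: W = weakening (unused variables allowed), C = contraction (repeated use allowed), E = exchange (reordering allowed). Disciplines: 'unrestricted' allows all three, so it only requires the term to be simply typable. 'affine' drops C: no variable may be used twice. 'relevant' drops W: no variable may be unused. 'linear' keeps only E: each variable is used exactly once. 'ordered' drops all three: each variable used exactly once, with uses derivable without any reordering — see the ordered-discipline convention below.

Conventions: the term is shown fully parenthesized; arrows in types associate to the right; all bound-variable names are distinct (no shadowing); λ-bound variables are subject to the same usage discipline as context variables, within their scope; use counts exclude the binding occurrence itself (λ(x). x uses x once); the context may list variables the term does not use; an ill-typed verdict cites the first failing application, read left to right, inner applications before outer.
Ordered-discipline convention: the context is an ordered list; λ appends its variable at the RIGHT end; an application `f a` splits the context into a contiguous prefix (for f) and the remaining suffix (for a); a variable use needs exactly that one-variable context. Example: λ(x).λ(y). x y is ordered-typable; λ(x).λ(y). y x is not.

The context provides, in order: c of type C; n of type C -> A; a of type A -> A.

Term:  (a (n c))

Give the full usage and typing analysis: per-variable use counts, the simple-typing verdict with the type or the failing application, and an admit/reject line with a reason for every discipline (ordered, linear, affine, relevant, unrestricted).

variable uses: c: 1×, n: 1×, a: 1×
left-to-right use order: a, n, c
typing: ✓ — A
ordered: ✗, no contiguous prefix/suffix split fits a, n, c
linear: ✓, single use per variable (c, n, a)
affine: ✓, no duplicate uses among c, n, a
relevant: ✓, every one of c, n, a appears
unrestricted: ✓, typability at A is all that's needed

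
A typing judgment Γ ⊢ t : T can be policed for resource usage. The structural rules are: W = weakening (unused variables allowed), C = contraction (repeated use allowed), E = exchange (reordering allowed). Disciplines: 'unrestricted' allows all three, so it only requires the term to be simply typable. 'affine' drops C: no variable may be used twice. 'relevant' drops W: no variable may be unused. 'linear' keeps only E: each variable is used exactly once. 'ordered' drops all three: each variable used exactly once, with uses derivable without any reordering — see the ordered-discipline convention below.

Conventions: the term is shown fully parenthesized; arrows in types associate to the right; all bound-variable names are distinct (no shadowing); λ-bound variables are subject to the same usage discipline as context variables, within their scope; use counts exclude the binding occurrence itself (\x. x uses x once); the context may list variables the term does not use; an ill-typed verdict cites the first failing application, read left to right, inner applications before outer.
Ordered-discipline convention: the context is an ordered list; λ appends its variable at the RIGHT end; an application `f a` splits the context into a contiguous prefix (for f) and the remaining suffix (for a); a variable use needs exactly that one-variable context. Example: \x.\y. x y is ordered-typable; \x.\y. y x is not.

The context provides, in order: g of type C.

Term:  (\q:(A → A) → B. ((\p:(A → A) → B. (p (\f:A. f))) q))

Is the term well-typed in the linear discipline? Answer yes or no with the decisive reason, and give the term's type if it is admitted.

no — unused: g — weakening required
usage: g=0; q (bound)=1; p (bound)=1; f (bound)=1
left-to-right use order: p, f, q
typing: ✓ — ((A → A) → B) → B
all disciplines: ordered ✗ | linear ✗ | affine ✓ | relevant ✗ | unrestricted ✓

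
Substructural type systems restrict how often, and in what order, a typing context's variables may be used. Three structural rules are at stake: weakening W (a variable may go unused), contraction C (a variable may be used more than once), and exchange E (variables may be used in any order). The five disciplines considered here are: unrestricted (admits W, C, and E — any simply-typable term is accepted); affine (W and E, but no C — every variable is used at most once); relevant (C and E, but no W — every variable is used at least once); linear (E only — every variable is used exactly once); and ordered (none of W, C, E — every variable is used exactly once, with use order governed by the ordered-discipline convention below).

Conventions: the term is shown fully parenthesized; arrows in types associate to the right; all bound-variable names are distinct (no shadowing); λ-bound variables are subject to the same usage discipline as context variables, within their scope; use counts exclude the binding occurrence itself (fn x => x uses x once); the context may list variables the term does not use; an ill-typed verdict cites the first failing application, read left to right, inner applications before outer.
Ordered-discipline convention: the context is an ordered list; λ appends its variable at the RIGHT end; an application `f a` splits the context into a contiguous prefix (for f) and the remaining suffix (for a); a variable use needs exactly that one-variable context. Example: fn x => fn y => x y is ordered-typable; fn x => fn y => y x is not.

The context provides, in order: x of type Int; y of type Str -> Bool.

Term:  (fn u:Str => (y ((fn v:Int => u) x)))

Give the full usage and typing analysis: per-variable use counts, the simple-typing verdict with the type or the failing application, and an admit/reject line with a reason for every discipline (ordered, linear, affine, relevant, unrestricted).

counts: x: 1×; y: 1×; u (λ-bound): 1×; v (λ-bound): 0×
order of uses: y, u, x
typing: well-typed — term : Str -> Bool
ordered ✗ (v left unused)
linear ✗ (v left unused)
affine ✓ (at most one use each (x, y, u, v))
relevant ✗ (v left unused)
unrestricted ✓ (simply typable at Str -> Bool; W, C, E all held)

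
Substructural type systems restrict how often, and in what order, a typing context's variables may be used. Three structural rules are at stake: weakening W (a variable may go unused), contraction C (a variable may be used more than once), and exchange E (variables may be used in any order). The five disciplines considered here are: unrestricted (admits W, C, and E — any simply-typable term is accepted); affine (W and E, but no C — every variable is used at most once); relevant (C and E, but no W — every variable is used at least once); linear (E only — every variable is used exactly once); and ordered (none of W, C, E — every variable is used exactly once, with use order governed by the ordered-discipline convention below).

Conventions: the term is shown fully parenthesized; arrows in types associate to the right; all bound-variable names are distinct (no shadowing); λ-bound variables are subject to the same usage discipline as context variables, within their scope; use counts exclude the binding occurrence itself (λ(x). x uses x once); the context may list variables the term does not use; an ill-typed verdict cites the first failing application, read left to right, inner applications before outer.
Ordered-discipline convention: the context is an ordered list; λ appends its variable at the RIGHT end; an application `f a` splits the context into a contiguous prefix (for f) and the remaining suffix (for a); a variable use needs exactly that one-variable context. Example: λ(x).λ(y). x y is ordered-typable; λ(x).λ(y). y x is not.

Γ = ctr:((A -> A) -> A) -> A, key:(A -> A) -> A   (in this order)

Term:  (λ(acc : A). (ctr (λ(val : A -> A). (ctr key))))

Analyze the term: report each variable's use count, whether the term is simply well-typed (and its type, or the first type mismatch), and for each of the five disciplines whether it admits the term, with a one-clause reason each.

usage: ctr=2, key=1, acc (λ-bound)=0, val (λ-bound)=0
order of uses: ctr, ctr, key
typing: well-typed at A -> A
ordered ✗ (uses contraction: ctr ×2; needs weakening: acc, val unused)
linear ✗ (uses contraction: ctr ×2; needs weakening: acc, val unused)
affine ✗ (uses contraction: ctr ×2)
relevant ✗ (needs weakening: acc, val unused)
unrestricted ✓ (well-typed at A -> A; no restrictions here)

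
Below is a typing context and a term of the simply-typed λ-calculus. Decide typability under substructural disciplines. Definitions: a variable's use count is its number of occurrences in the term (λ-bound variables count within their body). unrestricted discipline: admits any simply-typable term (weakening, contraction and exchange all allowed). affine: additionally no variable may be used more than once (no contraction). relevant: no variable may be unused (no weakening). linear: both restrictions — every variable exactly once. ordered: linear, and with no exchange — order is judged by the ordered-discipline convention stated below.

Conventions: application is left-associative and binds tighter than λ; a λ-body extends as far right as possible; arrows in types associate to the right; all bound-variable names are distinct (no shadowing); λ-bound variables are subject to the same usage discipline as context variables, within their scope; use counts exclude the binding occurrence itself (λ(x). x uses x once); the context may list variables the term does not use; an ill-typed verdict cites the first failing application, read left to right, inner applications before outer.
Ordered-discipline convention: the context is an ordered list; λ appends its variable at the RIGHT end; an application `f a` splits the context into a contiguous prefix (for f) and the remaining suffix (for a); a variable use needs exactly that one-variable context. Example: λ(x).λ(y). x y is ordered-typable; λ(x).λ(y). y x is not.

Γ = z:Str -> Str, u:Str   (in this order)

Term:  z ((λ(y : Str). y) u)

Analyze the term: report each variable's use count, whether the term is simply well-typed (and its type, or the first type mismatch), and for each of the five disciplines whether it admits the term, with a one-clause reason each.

variable uses: z=1, u=1, y [bound]=1
order of uses: z, y, u
typing: ✓ — Str
ordered: ✓, z, u, y: once each, no exchange needed
linear: ✓, exactly-once usage across z, u, y
affine: ✓, no duplicate uses among z, u, y
relevant: ✓, every one of z, u, y appears
unrestricted: ✓, typability at Str is all that's needed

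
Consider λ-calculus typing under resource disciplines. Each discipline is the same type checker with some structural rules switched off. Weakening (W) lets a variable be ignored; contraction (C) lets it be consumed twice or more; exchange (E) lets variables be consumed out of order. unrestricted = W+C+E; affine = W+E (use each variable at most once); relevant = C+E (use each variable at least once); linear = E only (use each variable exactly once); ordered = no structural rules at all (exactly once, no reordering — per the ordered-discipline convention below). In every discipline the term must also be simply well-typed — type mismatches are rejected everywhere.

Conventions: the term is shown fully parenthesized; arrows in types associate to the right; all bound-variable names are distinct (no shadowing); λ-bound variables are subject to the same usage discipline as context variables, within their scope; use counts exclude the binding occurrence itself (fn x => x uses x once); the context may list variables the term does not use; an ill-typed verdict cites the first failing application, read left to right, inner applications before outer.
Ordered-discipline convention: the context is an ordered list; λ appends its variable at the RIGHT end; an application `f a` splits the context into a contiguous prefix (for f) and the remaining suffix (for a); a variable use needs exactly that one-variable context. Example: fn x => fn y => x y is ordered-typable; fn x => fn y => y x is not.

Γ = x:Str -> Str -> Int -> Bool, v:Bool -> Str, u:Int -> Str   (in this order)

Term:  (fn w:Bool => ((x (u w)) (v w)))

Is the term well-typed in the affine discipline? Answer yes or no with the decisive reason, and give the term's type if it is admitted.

no — a type mismatch blocks all five
variable uses: x=1, v=1, u=1, w (λ-bound)=2
use order (left to right): x, u, w, v, w
typing: ill-typed: an argument Bool mismatches the expected Int
across the five disciplines: ordered ✗ · linear ✗ · affine ✗ · relevant ✗ · unrestricted ✗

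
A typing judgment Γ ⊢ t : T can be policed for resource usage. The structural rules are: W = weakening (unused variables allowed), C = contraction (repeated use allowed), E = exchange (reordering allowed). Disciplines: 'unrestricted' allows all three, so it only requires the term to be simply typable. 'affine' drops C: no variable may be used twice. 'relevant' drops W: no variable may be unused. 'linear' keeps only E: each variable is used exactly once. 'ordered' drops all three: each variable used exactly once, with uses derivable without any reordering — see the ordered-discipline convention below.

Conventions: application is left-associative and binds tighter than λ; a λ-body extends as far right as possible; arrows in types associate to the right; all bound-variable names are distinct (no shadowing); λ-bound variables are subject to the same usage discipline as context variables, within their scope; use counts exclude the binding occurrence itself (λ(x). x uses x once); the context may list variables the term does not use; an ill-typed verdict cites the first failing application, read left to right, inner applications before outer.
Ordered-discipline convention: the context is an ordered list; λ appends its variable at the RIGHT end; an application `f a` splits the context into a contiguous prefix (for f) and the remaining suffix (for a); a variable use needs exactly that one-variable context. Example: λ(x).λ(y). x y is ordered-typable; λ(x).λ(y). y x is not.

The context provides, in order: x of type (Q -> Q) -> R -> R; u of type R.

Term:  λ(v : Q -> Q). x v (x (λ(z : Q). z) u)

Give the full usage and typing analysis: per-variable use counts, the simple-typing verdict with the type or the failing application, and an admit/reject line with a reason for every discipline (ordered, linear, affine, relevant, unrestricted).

usage: x: 2, u: 1, v (bound): 1, z (bound): 1
uses in reading order: x, v, x, z, u
typing: the term checks, with type (Q -> Q) -> R
ordered: ✗, repeated use of x ×2
linear: ✗, repeated use of x ×2
affine: ✗, repeated use of x ×2
relevant: ✓, x, u, v, z: all used, weakening unneeded
unrestricted: ✓, well-typed at (Q -> Q) -> R; no restrictions here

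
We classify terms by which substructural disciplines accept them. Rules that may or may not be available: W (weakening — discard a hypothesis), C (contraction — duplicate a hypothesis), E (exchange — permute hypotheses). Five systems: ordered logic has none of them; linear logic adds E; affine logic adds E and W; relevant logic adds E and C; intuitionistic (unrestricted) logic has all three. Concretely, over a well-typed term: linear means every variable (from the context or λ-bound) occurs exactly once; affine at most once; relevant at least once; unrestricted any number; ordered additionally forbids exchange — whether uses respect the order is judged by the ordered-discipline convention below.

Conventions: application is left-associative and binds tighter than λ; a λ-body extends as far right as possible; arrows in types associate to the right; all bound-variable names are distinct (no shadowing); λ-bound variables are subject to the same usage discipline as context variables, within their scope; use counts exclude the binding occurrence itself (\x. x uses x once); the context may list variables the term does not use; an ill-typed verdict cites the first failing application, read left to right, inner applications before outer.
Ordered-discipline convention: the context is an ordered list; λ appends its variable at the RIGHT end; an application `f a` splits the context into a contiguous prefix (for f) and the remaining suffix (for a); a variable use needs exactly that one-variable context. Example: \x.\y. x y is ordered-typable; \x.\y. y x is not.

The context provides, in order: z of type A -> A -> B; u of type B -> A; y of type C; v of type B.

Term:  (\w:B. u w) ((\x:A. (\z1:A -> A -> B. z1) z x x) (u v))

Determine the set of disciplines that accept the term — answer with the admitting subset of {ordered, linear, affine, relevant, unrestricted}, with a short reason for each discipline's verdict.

admitted in: unrestricted
usage: z: 1×; u: 2×; y: 0×; v: 1×; w (λ-bound): 1×; x (λ-bound): 2×; z1 (λ-bound): 1×
left-to-right use order: u, w, z1, z, x, x, u, v
typing: well-typed at A
ordered: ✗ — uses contraction: u ×2, x ×2; unused: y — weakening required
linear: ✗ — uses contraction: u ×2, x ×2; unused: y — weakening required
affine: ✗ — uses contraction: u ×2, x ×2
relevant: ✗ — unused: y — weakening required
unrestricted: ✓ — type-checks (A) and nothing is barred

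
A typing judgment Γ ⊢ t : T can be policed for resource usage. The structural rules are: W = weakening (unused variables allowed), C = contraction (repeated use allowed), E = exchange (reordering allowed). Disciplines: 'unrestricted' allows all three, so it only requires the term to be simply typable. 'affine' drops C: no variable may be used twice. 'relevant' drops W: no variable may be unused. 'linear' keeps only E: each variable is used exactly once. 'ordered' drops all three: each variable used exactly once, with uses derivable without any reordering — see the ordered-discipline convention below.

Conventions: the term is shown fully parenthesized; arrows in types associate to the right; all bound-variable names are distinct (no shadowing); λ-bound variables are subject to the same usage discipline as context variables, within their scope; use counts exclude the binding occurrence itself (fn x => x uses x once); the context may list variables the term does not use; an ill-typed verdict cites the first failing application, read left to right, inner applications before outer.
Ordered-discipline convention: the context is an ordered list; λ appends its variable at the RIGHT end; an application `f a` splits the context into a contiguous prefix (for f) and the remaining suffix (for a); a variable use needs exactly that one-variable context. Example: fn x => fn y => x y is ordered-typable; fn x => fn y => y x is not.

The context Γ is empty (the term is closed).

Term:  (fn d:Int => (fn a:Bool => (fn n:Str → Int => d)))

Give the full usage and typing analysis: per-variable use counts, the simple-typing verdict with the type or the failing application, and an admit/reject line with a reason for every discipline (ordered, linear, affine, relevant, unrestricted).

usage: d (bound) ×1, a (bound) ×0, n (bound) ×0
order of uses: d
typing: the term checks, with type Int → Bool → (Str → Int) → Int
ordered ✗ (needs weakening: a, n unused)
linear ✗ (needs weakening: a, n unused)
affine ✓ (at most one use each (d, a, n))
relevant ✗ (needs weakening: a, n unused)
unrestricted ✓ (well-typed at Int → Bool → (Str → Int) → Int; no restrictions here)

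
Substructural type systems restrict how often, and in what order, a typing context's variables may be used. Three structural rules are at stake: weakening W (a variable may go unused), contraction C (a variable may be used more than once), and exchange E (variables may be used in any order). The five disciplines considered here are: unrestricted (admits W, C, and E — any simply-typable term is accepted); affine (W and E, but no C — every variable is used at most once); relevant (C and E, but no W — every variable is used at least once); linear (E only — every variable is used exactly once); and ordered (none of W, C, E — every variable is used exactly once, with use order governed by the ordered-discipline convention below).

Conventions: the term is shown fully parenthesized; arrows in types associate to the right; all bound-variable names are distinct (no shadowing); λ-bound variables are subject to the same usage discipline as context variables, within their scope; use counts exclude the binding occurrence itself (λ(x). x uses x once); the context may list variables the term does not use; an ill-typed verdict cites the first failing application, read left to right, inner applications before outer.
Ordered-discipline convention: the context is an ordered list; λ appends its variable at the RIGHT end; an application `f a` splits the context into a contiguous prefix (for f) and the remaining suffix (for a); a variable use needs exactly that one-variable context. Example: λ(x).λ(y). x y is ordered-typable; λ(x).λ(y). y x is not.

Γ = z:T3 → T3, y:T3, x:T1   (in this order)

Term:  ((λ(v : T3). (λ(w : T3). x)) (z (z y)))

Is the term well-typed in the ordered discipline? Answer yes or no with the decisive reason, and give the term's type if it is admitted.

no — needs contraction — z ×2; needs weakening: v, w unused
variable uses: z: 2×; y: 1×; x: 1×; v (λ-bound): 0×; w (λ-bound): 0×
uses in reading order: x, z, z, y
typing: the term checks, with type T3 → T1
across the five disciplines: ordered ✗, linear ✗, affine ✗, relevant ✗, unrestricted ✓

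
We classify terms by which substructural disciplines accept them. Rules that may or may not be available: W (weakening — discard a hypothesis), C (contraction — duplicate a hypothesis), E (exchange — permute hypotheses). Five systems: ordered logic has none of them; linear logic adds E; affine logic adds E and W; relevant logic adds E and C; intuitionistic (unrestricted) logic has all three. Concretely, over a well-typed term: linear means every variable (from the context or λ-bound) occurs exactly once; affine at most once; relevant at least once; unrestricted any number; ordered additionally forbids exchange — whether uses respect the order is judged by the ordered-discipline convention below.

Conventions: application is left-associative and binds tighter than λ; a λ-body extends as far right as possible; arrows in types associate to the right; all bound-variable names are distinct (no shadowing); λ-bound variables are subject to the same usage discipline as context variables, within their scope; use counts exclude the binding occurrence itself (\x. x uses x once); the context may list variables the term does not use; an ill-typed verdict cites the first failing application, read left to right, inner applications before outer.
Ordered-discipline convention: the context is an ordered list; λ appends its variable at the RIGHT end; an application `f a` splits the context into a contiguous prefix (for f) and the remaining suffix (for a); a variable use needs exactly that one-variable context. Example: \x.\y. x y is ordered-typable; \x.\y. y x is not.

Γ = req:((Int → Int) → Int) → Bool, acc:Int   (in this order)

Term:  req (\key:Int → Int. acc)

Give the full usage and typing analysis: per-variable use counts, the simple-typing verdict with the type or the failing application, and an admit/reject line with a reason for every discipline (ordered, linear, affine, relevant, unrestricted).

usage: req: 1; acc: 1; key (bound): 0
order of uses: req, acc
typing: the term checks, with type Bool
ordered: ✗, key never used (weakening)
linear: ✗, key never used (weakening)
affine: ✓, no duplicate uses among req, acc, key
relevant: ✗, key never used (weakening)
unrestricted: ✓, simply typable at Bool; W, C, E all held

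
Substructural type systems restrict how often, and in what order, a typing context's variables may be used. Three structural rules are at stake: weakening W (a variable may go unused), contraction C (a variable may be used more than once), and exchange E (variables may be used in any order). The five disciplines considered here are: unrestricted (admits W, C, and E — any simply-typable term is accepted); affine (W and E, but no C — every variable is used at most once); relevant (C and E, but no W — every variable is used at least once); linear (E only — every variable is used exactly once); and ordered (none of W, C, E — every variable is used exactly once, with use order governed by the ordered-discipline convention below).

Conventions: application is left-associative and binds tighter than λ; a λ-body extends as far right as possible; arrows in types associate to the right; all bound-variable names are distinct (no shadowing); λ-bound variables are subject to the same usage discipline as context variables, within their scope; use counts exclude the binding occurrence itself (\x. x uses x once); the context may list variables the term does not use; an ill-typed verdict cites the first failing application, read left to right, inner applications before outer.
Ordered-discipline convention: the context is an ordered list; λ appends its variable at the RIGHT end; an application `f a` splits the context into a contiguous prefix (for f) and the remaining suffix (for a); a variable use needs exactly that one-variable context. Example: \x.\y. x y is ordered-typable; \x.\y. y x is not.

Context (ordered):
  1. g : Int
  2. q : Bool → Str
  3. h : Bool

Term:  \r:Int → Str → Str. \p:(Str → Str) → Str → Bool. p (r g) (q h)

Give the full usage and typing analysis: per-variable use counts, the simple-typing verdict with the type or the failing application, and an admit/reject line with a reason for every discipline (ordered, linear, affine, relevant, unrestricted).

counts: g: 1×, q: 1×, h: 1×, r (bound): 1×, p (bound): 1×
order of uses: p, r, g, q, h
typing: the term checks, with type (Int → Str → Str) → ((Str → Str) → Str → Bool) → Bool
ordered: ✗ — needs exchange: uses follow p, r, g, q, h
linear: ✓ — exactly-once usage across g, q, h, r, p
affine: ✓ — no duplicate uses among g, q, h, r, p
relevant: ✓ — g, q, h, r, p: all used, weakening unneeded
unrestricted: ✓ — well-typed at (Int → Str → Str) → ((Str → Str) → Str → Bool) → Bool; no restrictions here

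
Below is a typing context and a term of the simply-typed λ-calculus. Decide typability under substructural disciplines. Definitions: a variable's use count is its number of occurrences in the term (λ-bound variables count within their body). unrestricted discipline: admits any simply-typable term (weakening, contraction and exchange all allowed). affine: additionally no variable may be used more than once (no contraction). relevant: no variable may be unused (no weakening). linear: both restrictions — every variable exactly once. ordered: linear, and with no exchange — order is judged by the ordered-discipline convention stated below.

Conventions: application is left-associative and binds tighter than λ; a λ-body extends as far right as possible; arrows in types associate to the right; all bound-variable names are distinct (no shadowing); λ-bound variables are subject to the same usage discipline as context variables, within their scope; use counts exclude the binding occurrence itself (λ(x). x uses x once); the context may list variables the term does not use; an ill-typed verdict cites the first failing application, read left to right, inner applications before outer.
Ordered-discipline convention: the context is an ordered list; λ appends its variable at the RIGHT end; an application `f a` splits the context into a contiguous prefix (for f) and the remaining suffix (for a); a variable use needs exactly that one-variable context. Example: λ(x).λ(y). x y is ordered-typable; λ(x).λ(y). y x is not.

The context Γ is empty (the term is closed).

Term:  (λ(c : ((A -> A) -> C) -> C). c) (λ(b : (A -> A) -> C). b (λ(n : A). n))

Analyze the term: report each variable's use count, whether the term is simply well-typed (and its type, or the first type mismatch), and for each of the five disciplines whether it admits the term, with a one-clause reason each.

usage: c [bound]: 1×; b [bound]: 1×; n [bound]: 1×
left-to-right use order: c, b, n
typing: ✓ — ((A -> A) -> C) -> C
ordered ✓ (c, b, n once each; derivable with no W/C/E)
linear ✓ (single use per variable (c, b, n))
affine ✓ (c, b, n: no repeats, contraction unneeded)
relevant ✓ (every one of c, b, n appears)
unrestricted ✓ (well-typed at ((A -> A) -> C) -> C; no restrictions here)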